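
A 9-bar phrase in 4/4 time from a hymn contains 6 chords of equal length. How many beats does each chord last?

6 beats

9 bars × 4 beats/bar = 36 beats total.
36 beats ÷ 6 chords = 6 beats per chord.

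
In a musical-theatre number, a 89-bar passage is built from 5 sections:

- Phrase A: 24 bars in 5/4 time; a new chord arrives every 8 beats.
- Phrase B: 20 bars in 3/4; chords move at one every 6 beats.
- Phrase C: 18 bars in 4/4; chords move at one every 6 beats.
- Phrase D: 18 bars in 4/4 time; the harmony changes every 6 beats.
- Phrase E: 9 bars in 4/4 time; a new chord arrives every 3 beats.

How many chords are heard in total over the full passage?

A has 120 beats and chords last 8 each, so 15 chords.
B has 60 beats and chords last 6 each, so 10 chords.
C has 72 beats and chords last 6 each, so 12 chords.
D has 72 beats and chords last 6 each, so 12 chords.
E has 36 beats and chords last 3 each, so 12 chords.
Total: 15 + 10 + 12 + 12 + 12 = 61.

61 chords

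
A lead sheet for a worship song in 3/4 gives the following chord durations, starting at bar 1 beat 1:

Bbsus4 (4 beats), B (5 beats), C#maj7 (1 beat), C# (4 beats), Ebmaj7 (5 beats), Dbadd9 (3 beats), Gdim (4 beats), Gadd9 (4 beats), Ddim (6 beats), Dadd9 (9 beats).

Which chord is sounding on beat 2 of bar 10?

Gadd9

Beat 2 of bar 10 is beat (10−1)×3 + 2 = 29 overall.
Running totals: Bbsus4 ends at 4, B ends at 9, C#maj7 ends at 10, C# ends at 14, Ebmaj7 ends at 19, Dbadd9 ends at 22, Gdim ends at 26, Gadd9 ends at 30.
Beat 29 falls within Gadd9.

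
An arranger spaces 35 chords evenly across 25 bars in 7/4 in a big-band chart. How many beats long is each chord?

5 beats

25 bars × 7 beats/bar = 175 beats total.
175 beats ÷ 35 chords = 5 beats per chord.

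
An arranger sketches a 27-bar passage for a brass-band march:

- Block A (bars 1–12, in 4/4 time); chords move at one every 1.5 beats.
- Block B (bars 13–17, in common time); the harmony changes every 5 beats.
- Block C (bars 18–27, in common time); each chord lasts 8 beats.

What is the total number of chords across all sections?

A has 48 beats and chords last 1.5 each, so 32 chords.
B has 20 beats and chords last 5 each, so 4 chords.
C has 40 beats and chords last 8 each, so 5 chords.
Total: 32 + 4 + 5 = 41.

41 chords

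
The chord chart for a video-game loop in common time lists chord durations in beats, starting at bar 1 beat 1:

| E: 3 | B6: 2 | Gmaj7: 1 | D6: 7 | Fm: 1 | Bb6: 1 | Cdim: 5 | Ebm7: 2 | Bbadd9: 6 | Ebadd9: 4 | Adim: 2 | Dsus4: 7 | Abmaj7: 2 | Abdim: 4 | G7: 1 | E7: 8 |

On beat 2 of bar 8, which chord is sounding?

Ebadd9

Beat 2 of bar 8 is beat (8−1)×4 + 2 = 30 overall.
Running totals: E ends at 3, B6 ends at 5, Gmaj7 ends at 6, D6 ends at 13, Fm ends at 14, Bb6 ends at 15, Cdim ends at 20, Ebm7 ends at 22, Bbadd9 ends at 28, Ebadd9 ends at 32.
Beat 30 falls within Ebadd9.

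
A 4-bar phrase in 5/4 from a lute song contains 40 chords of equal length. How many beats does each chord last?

0.5 beats

4 bars × 5 beats/bar = 20 beats total.
20 beats ÷ 40 chords = 0.5 beats per chord.
(That is an eighth note.)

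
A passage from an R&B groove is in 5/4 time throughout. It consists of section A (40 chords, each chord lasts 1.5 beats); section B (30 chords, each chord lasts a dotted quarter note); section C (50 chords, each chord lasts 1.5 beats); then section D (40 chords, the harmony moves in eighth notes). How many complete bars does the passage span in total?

40 bars

A: 40 × 1.5 = 60 beats = 12 bars.
B: 30 × 1.5 = 45 beats = 9 bars.
C: 50 × 1.5 = 75 beats = 15 bars.
D: 40 × 0.5 = 20 beats = 4 bars.
Total: 12 + 9 + 15 + 4 = 40 bars.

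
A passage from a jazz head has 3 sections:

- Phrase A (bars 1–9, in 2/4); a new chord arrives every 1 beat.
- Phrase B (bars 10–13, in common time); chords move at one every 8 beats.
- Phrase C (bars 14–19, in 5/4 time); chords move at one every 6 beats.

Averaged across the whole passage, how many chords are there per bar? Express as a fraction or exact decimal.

A: 9 bars of 2 beats is 18 beats; at 1 beat each that's 18 chords.
B: 4 bars of 4 beats is 16 beats; at 8 beats each that's 2 chords.
C: 6 bars of 5 beats is 30 beats; at 6 beats each that's 5 chords.
Overall: 25 chords over 19 bars → 25/19 = 25/19 chords per bar.

25/19 chords per bar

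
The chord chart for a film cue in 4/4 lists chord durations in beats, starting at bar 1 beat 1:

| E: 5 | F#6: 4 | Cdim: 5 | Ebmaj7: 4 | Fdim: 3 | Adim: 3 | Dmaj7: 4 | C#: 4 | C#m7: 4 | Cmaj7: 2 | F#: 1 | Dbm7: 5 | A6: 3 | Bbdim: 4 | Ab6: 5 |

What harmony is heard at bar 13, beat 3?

Beat 3 of bar 13 is beat (13−1)×4 + 3 = 51 overall.
Running totals: E ends at 5, F#6 ends at 9, Cdim ends at 14, Ebmaj7 ends at 18, Fdim ends at 21, Adim ends at 24, Dmaj7 ends at 28, C# ends at 32, C#m7 ends at 36, Cmaj7 ends at 38, F# ends at 39, Dbm7 ends at 44, A6 ends at 47, Bbdim ends at 51.
Beat 51 falls within Bbdim.

Bbdim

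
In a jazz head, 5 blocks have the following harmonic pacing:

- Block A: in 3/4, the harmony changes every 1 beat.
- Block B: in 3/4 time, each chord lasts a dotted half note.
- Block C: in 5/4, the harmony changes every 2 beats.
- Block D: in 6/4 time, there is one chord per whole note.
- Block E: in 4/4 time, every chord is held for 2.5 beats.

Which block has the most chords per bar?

A: 3/1 = 3 chords/bar.
B: 3/3 = 1 chord/bar.
C: 5/2 = 2.5 chords/bar.
D: 6/4 = 1.5 chords/bar.
E: 4/2.5 = 1.6 chords/bar.
Fastest is A at 3 chords/bar.

Block A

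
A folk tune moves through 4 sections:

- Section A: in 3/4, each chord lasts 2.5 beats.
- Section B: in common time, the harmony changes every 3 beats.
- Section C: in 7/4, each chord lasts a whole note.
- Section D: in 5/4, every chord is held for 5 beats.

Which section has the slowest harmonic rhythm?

Section D

A: each chord is 2.5 beats in 3/4, so 1.2 per bar.
B: each chord is 3 beats in 4/4, so 4/3 per bar.
C: each chord is 4 beats in 7/4, so 1.75 per bar.
D: each chord is 5 beats in 5/4, so 1 per bar.
Slowest is D at 1 chords/bar.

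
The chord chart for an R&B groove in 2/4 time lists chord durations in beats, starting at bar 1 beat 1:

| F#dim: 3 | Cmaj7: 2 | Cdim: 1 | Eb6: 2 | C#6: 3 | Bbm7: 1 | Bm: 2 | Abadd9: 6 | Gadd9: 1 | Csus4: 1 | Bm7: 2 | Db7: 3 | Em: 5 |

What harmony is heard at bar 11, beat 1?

Gadd9

Beat 1 of bar 11 is beat (11−1)×2 + 1 = 21 overall.
Running totals: F#dim ends at 3, Cmaj7 ends at 5, Cdim ends at 6, Eb6 ends at 8, C#6 ends at 11, Bbm7 ends at 12, Bm ends at 14, Abadd9 ends at 20, Gadd9 ends at 21.
Beat 21 falls within Gadd9.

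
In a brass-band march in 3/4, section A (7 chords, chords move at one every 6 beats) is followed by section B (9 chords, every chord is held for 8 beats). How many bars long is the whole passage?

38 bars

A: 7 × 6 = 42 beats = 14 bars.
B: 9 × 8 = 72 beats = 24 bars.
Total: 14 + 24 = 38 bars.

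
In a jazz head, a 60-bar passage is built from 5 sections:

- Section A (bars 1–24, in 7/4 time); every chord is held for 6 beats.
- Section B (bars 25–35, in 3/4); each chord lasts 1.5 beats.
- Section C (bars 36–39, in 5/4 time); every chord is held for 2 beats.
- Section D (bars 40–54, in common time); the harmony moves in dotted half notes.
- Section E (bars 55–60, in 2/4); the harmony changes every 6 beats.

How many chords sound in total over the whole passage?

82 chords

A has 168 beats and chords last 6 each, so 28 chords.
B has 33 beats and chords last 1.5 each, so 22 chords.
C has 20 beats and chords last 2 each, so 10 chords.
D has 60 beats and chords last 3 each, so 20 chords.
E has 12 beats and chords last 6 each, so 2 chords.
Total: 28 + 22 + 10 + 20 + 2 = 82.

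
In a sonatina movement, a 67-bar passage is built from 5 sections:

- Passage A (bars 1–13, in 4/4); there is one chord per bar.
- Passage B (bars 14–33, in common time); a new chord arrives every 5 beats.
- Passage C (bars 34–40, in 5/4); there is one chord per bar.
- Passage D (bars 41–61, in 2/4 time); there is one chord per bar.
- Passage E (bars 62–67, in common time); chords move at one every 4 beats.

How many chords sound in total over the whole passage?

A: 13·4 = 52 beats, 52/4 = 13 chords.
B: 20·4 = 80 beats, 80/5 = 16 chords.
C: 7·5 = 35 beats, 35/5 = 7 chords.
D: 21·2 = 42 beats, 42/2 = 21 chords.
E: 6·4 = 24 beats, 24/4 = 6 chords.
Total: 13 + 16 + 7 + 21 + 6 = 63.

63 chords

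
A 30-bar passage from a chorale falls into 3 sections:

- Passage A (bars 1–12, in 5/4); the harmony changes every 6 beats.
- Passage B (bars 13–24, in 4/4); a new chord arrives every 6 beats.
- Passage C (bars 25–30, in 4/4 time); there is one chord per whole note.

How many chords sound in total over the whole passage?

A: 12 bars × 5 beats = 60 beats; 6 beats/chord → 10 chords.
B: 12 bars × 4 beats = 48 beats; 6 beats/chord → 8 chords.
C: 6 bars × 4 beats = 24 beats; 4 beats/chord → 6 chords.
Total: 10 + 8 + 6 = 24.

24 chords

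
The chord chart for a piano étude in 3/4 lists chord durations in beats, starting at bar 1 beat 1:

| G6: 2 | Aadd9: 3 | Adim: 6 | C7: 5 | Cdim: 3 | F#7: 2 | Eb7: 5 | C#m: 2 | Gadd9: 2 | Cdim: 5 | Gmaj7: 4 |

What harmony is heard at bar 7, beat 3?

Beat 3 of bar 7 is beat (7−1)×3 + 3 = 21 overall.
Running totals: G6 ends at 2, Aadd9 ends at 5, Adim ends at 11, C7 ends at 16, Cdim ends at 19, F#7 ends at 21.
Beat 21 falls within F#7.

F#7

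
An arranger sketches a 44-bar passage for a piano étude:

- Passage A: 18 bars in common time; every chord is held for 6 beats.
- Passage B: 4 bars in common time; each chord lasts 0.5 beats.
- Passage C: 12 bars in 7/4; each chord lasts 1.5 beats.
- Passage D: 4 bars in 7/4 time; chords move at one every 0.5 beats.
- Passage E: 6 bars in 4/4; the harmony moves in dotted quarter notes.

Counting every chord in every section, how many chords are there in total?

A: 18·4 = 72 beats, 72/6 = 12 chords.
B: 4·4 = 16 beats, 16/0.5 = 32 chords.
C: 12·7 = 84 beats, 84/1.5 = 56 chords.
D: 4·7 = 28 beats, 28/0.5 = 56 chords.
E: 6·4 = 24 beats, 24/1.5 = 16 chords.
Total: 12 + 32 + 56 + 56 + 16 = 172.

172 chords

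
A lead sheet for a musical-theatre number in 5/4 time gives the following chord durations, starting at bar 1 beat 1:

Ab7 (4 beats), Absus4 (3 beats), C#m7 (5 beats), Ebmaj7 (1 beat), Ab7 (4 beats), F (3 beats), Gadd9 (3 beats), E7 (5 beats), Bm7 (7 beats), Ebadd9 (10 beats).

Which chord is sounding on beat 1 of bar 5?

Gadd9

Beat 1 of bar 5 is beat (5−1)×5 + 1 = 21 overall.
Running totals: Ab7 ends at 4, Absus4 ends at 7, C#m7 ends at 12, Ebmaj7 ends at 13, Ab7 ends at 17, F ends at 20, Gadd9 ends at 23.
Beat 21 falls within Gadd9.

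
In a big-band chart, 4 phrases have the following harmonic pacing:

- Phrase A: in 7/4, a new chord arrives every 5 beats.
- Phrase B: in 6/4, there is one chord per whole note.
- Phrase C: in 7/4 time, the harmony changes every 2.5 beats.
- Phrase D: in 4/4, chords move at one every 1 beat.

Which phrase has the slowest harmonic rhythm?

A: each chord is 5 beats in 7/4, so 1.4 per bar.
B: each chord is 4 beats in 6/4, so 1.5 per bar.
C: each chord is 2.5 beats in 7/4, so 2.8 per bar.
D: each chord is 1 beat in 4/4, so 4 per bar.
Slowest is A at 1.4 chords/bar.

Phrase A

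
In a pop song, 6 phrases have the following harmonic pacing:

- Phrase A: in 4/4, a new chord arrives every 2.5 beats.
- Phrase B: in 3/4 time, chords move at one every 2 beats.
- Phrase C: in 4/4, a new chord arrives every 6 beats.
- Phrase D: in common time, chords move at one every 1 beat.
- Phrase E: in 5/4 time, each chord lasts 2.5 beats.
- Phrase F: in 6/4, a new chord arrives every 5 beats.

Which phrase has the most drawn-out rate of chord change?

Phrase C

A: 4/2.5 = 1.6 chords/bar.
B: 3/2 = 1.5 chords/bar.
C: 4/6 = 2/3 chords/bar.
D: 4/1 = 4 chords/bar.
E: 5/2.5 = 2 chords/bar.
F: 6/5 = 1.2 chords/bar.
Slowest is C at 2/3 chords/bar.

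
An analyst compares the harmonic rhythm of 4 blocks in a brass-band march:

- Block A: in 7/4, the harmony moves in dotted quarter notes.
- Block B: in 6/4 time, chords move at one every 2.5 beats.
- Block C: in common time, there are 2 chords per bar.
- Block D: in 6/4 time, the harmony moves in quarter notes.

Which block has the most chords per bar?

Block D

A: 7 beats/bar ÷ 1.5 beats/chord = 14/3 chords/bar.
B: 6 beats/bar ÷ 2.5 beats/chord = 2.4 chords/bar.
C: 4 beats/bar ÷ 2 beats/chord = 2 chords/bar.
D: 6 beats/bar ÷ 1 beat/chord = 6 chords/bar.
Fastest is D at 6 chords/bar.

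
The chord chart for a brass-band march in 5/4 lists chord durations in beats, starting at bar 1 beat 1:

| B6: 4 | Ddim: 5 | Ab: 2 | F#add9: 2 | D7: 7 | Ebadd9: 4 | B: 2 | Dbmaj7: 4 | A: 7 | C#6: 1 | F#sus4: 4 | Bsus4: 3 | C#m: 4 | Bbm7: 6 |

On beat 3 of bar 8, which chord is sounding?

Beat 3 of bar 8 is beat (8−1)×5 + 3 = 38 overall.
Running totals: B6 ends at 4, Ddim ends at 9, Ab ends at 11, F#add9 ends at 13, D7 ends at 20, Ebadd9 ends at 24, B ends at 26, Dbmaj7 ends at 30, A ends at 37, C#6 ends at 38.
Beat 38 falls within C#6.

C#6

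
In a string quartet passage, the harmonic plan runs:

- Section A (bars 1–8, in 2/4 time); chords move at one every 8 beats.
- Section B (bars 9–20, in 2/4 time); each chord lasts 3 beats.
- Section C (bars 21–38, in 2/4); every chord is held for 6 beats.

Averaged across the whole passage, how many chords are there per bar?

8/19 chords per bar

A: 8 × 2 = 16 beats ÷ 8 = 2 chords.
B: 12 × 2 = 24 beats ÷ 3 = 8 chords.
C: 18 × 2 = 36 beats ÷ 6 = 6 chords.
Overall: 16 chords over 38 bars → 16/38 = 8/19 chords per bar.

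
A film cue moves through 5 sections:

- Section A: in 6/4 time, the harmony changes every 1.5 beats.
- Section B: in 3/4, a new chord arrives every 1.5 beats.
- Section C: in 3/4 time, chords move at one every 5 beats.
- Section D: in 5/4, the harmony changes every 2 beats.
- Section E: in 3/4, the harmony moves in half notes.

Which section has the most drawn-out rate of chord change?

A: 6 beats/bar ÷ 1.5 beats/chord = 4 chords/bar.
B: 3 beats/bar ÷ 1.5 beats/chord = 2 chords/bar.
C: 3 beats/bar ÷ 5 beats/chord = 0.6 chords/bar.
D: 5 beats/bar ÷ 2 beats/chord = 2.5 chords/bar.
E: 3 beats/bar ÷ 2 beats/chord = 1.5 chords/bar.
Slowest is C at 0.6 chords/bar.

Section C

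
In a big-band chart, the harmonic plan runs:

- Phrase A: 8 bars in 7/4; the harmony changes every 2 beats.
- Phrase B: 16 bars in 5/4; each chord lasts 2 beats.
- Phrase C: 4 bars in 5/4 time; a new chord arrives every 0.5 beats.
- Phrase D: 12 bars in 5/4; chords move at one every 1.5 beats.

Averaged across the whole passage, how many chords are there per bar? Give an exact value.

A: 8 bars of 7 beats is 56 beats; at 2 beats each that's 28 chords.
B: 16 bars of 5 beats is 80 beats; at 2 beats each that's 40 chords.
C: 4 bars of 5 beats is 20 beats; at 0.5 beats each that's 40 chords.
D: 12 bars of 5 beats is 60 beats; at 1.5 beats each that's 40 chords.
Overall: 148 chords over 40 bars → 148/40 = 3.7 chords per bar.

3.7 chords per bar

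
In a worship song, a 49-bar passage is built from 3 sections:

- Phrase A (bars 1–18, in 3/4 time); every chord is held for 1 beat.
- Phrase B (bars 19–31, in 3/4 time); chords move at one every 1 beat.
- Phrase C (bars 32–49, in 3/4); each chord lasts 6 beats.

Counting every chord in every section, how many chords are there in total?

102 chords

A has 54 beats and chords last 1 each, so 54 chords.
B has 39 beats and chords last 1 each, so 39 chords.
C has 54 beats and chords last 6 each, so 9 chords.
Total: 54 + 39 + 9 = 102.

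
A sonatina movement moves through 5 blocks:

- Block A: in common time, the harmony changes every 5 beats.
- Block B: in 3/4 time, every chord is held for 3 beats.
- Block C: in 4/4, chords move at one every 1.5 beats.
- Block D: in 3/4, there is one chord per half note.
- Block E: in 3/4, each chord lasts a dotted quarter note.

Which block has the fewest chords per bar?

A: 4 beats/bar ÷ 5 beats/chord = 0.8 chords/bar.
B: 3 beats/bar ÷ 3 beats/chord = 1 chord/bar.
C: 4 beats/bar ÷ 1.5 beats/chord = 8/3 chords/bar.
D: 3 beats/bar ÷ 2 beats/chord = 1.5 chords/bar.
E: 3 beats/bar ÷ 1.5 beats/chord = 2 chords/bar.
Slowest is A at 0.8 chords/bar.

Block A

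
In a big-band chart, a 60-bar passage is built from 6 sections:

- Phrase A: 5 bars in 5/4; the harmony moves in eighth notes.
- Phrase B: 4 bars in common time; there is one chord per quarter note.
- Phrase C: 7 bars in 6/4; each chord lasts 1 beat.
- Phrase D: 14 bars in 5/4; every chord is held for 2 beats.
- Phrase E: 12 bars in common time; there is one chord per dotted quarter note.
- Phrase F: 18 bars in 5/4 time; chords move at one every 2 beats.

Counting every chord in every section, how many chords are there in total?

A: 5·5 = 25 beats, 25/0.5 = 50 chords.
B: 4·4 = 16 beats, 16/1 = 16 chords.
C: 7·6 = 42 beats, 42/1 = 42 chords.
D: 14·5 = 70 beats, 70/2 = 35 chords.
E: 12·4 = 48 beats, 48/1.5 = 32 chords.
F: 18·5 = 90 beats, 90/2 = 45 chords.
Total: 50 + 16 + 42 + 35 + 32 + 45 = 220.

220 chords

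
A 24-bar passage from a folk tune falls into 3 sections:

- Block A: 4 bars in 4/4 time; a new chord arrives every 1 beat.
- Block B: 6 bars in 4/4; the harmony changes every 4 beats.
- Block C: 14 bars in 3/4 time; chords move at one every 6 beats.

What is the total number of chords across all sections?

A has 16 beats and chords last 1 each, so 16 chords.
B has 24 beats and chords last 4 each, so 6 chords.
C has 42 beats and chords last 6 each, so 7 chords.
Total: 16 + 6 + 7 = 29.

29 chords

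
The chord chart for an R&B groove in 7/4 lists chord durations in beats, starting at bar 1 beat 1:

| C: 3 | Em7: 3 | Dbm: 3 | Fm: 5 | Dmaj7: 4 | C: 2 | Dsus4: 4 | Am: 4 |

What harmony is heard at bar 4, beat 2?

Beat 2 of bar 4 is beat (4−1)×7 + 2 = 23 overall.
Running totals: C ends at 3, Em7 ends at 6, Dbm ends at 9, Fm ends at 14, Dmaj7 ends at 18, C ends at 20, Dsus4 ends at 24.
Beat 23 falls within Dsus4.

Dsus4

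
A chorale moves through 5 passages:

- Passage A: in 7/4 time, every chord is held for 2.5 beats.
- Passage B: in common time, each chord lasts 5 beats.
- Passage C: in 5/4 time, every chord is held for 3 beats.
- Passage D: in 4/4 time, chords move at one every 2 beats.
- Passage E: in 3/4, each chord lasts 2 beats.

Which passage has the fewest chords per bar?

Passage B

A: 7 beats/bar ÷ 2.5 beats/chord = 2.8 chords/bar.
B: 4 beats/bar ÷ 5 beats/chord = 0.8 chords/bar.
C: 5 beats/bar ÷ 3 beats/chord = 5/3 chords/bar.
D: 4 beats/bar ÷ 2 beats/chord = 2 chords/bar.
E: 3 beats/bar ÷ 2 beats/chord = 1.5 chords/bar.
Slowest is B at 0.8 chords/bar.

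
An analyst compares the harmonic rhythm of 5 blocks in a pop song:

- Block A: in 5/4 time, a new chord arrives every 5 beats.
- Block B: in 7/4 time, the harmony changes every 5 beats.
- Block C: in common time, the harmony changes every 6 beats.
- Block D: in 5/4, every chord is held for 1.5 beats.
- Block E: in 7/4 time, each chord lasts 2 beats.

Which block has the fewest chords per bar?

Block C

A: 5/5 = 1 chord/bar.
B: 7/5 = 1.4 chords/bar.
C: 4/6 = 2/3 chords/bar.
D: 5/1.5 = 10/3 chords/bar.
E: 7/2 = 3.5 chords/bar.
Slowest is C at 2/3 chords/bar.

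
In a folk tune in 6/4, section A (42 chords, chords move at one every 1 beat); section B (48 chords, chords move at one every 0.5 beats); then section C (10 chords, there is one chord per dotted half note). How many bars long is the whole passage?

A: 42 × 1 = 42 beats = 7 bars.
B: 48 × 0.5 = 24 beats = 4 bars.
C: 10 × 3 = 30 beats = 5 bars.
Total: 7 + 4 + 5 = 16 bars.

16 bars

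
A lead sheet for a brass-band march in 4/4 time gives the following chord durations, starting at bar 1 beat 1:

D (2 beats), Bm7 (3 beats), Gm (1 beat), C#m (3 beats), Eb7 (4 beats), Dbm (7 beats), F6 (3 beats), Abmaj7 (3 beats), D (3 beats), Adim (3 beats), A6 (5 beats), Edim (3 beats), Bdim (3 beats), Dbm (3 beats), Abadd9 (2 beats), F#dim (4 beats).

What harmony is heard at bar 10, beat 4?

Beat 4 of bar 10 is beat (10−1)×4 + 4 = 40 overall.
Running totals: D ends at 2, Bm7 ends at 5, Gm ends at 6, C#m ends at 9, Eb7 ends at 13, Dbm ends at 20, F6 ends at 23, Abmaj7 ends at 26, D ends at 29, Adim ends at 32, A6 ends at 37, Edim ends at 40.
Beat 40 falls within Edim.

Edim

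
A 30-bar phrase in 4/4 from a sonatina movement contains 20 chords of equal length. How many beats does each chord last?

6 beats

30 bars × 4 beats/bar = 120 beats total.
120 beats ÷ 20 chords = 6 beats per chord.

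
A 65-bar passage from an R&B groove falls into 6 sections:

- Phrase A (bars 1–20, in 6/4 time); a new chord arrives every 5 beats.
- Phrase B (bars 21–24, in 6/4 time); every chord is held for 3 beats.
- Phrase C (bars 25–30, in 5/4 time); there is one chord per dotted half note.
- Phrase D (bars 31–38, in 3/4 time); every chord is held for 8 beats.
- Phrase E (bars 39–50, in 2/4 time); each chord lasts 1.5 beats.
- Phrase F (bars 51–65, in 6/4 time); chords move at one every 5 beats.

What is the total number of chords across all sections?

79 chords

A has 120 beats and chords last 5 each, so 24 chords.
B has 24 beats and chords last 3 each, so 8 chords.
C has 30 beats and chords last 3 each, so 10 chords.
D has 24 beats and chords last 8 each, so 3 chords.
E has 24 beats and chords last 1.5 each, so 16 chords.
F has 90 beats and chords last 5 each, so 18 chords.
Total: 24 + 8 + 10 + 3 + 16 + 18 = 79.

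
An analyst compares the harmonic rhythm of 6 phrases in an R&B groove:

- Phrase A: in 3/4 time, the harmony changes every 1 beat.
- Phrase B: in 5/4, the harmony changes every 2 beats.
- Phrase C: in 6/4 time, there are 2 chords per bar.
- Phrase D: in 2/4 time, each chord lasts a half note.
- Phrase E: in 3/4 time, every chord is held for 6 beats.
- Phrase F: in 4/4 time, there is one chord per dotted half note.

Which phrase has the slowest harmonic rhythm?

Phrase E

A: 3 beats/bar ÷ 1 beat/chord = 3 chords/bar.
B: 5 beats/bar ÷ 2 beats/chord = 2.5 chords/bar.
C: 6 beats/bar ÷ 3 beats/chord = 2 chords/bar.
D: 2 beats/bar ÷ 2 beats/chord = 1 chord/bar.
E: 3 beats/bar ÷ 6 beats/chord = 0.5 chords/bar.
F: 4 beats/bar ÷ 3 beats/chord = 4/3 chords/bar.
Slowest is E at 0.5 chords/bar.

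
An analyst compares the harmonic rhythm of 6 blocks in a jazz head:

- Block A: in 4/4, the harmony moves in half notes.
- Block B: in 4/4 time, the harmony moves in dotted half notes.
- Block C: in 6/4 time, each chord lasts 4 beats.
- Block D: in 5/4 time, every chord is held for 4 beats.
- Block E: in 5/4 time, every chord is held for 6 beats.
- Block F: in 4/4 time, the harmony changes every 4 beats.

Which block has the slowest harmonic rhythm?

A: each chord is 2 beats in 4/4, so 2 per bar.
B: each chord is 3 beats in 4/4, so 4/3 per bar.
C: each chord is 4 beats in 6/4, so 1.5 per bar.
D: each chord is 4 beats in 5/4, so 1.25 per bar.
E: each chord is 6 beats in 5/4, so 5/6 per bar.
F: each chord is 4 beats in 4/4, so 1 per bar.
Slowest is E at 5/6 chords/bar.

Block E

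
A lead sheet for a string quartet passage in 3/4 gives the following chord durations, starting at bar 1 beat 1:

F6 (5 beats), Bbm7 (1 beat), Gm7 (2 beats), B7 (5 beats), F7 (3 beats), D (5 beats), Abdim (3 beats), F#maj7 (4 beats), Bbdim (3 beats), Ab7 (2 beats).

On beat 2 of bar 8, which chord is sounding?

Beat 2 of bar 8 is beat (8−1)×3 + 2 = 23 overall.
Running totals: F6 ends at 5, Bbm7 ends at 6, Gm7 ends at 8, B7 ends at 13, F7 ends at 16, D ends at 21, Abdim ends at 24.
Beat 23 falls within Abdim.

Abdim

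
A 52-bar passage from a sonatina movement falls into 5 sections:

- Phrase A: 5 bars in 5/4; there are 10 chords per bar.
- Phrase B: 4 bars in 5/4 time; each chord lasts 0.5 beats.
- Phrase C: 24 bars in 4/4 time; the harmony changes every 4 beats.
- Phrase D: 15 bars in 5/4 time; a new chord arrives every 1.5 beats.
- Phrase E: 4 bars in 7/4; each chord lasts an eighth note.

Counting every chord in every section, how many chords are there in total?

220 chords

A has 25 beats and chords last 0.5 each, so 50 chords.
B has 20 beats and chords last 0.5 each, so 40 chords.
C has 96 beats and chords last 4 each, so 24 chords.
D has 75 beats and chords last 1.5 each, so 50 chords.
E has 28 beats and chords last 0.5 each, so 56 chords.
Total: 50 + 40 + 24 + 50 + 56 = 220.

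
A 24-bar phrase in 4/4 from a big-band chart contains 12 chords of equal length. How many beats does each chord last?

8 beats

24 bars × 4 beats/bar = 96 beats total.
96 beats ÷ 12 chords = 8 beats per chord.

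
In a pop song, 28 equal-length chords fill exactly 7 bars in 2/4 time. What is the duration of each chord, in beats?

0.5 beats

7 bars × 2 beats/bar = 14 beats total.
14 beats ÷ 28 chords = 0.5 beats per chord.
(That is an eighth note.)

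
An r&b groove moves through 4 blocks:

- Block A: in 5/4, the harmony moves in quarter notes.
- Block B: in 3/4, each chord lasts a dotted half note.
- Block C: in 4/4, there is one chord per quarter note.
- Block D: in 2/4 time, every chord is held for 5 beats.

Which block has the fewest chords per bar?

A: 5 beats/bar ÷ 1 beat/chord = 5 chords/bar.
B: 3 beats/bar ÷ 3 beats/chord = 1 chord/bar.
C: 4 beats/bar ÷ 1 beat/chord = 4 chords/bar.
D: 2 beats/bar ÷ 5 beats/chord = 0.4 chords/bar.
Slowest is D at 0.4 chords/bar.

Block D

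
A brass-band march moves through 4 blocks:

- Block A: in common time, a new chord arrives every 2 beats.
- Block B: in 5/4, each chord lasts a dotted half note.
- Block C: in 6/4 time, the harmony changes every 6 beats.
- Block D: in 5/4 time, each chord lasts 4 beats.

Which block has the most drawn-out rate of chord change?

Block C

A: 4/2 = 2 chords/bar.
B: 5/3 = 5/3 chords/bar.
C: 6/6 = 1 chord/bar.
D: 5/4 = 1.25 chords/bar.
Slowest is C at 1 chords/bar.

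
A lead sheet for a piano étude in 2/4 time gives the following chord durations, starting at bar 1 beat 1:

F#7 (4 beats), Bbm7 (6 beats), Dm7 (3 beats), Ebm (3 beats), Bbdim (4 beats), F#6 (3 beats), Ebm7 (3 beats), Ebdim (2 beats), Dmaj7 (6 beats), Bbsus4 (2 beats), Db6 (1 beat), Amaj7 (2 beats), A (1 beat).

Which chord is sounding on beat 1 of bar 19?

Db6

Beat 1 of bar 19 is beat (19−1)×2 + 1 = 37 overall.
Running totals: F#7 ends at 4, Bbm7 ends at 10, Dm7 ends at 13, Ebm ends at 16, Bbdim ends at 20, F#6 ends at 23, Ebm7 ends at 26, Ebdim ends at 28, Dmaj7 ends at 34, Bbsus4 ends at 36, Db6 ends at 37.
Beat 37 falls within Db6.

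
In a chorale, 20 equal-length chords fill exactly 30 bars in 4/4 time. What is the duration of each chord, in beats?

6 beats

30 bars × 4 beats/bar = 120 beats total.
120 beats ÷ 20 chords = 6 beats per chord.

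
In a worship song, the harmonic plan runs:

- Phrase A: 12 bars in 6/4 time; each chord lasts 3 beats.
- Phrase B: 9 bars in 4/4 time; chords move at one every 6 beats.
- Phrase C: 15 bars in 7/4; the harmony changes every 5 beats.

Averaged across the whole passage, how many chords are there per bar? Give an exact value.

A: 12 × 6 = 72 beats ÷ 3 = 24 chords.
B: 9 × 4 = 36 beats ÷ 6 = 6 chords.
C: 15 × 7 = 105 beats ÷ 5 = 21 chords.
Overall: 51 chords over 36 bars → 51/36 = 17/12 chords per bar.

17/12 chords per bar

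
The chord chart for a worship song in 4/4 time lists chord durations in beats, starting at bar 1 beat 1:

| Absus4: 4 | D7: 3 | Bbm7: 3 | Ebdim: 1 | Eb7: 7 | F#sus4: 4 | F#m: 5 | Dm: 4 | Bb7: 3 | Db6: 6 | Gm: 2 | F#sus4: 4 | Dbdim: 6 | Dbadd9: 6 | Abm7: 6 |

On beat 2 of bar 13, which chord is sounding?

Beat 2 of bar 13 is beat (13−1)×4 + 2 = 50 overall.
Running totals: Absus4 ends at 4, D7 ends at 7, Bbm7 ends at 10, Ebdim ends at 11, Eb7 ends at 18, F#sus4 ends at 22, F#m ends at 27, Dm ends at 31, Bb7 ends at 34, Db6 ends at 40, Gm ends at 42, F#sus4 ends at 46, Dbdim ends at 52.
Beat 50 falls within Dbdim.

Dbdim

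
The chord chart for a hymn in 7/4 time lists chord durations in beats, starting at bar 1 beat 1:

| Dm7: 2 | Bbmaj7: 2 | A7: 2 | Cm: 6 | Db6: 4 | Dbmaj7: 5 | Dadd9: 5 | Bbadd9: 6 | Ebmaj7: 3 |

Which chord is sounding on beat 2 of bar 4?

Beat 2 of bar 4 is beat (4−1)×7 + 2 = 23 overall.
Running totals: Dm7 ends at 2, Bbmaj7 ends at 4, A7 ends at 6, Cm ends at 12, Db6 ends at 16, Dbmaj7 ends at 21, Dadd9 ends at 26.
Beat 23 falls within Dadd9.

Dadd9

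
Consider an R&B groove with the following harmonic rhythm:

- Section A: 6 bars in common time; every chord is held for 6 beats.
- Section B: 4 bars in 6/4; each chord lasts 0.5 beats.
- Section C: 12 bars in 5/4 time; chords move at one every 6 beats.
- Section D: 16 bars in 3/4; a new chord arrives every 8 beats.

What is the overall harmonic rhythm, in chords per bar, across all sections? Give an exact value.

34/19 chords per bar

A: 6 bars of 4 beats is 24 beats; at 6 beats each that's 4 chords.
B: 4 bars of 6 beats is 24 beats; at 0.5 beats each that's 48 chords.
C: 12 bars of 5 beats is 60 beats; at 6 beats each that's 10 chords.
D: 16 bars of 3 beats is 48 beats; at 8 beats each that's 6 chords.
Overall: 68 chords over 38 bars → 68/38 = 34/19 chords per bar.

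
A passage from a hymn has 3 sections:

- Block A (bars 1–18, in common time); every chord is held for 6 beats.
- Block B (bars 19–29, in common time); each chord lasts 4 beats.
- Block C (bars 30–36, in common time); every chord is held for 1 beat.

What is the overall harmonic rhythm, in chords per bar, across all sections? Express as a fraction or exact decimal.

17/12 chords per bar

A: 18 bars of 4 beats is 72 beats; at 6 beats each that's 12 chords.
B: 11 bars of 4 beats is 44 beats; at 4 beats each that's 11 chords.
C: 7 bars of 4 beats is 28 beats; at 1 beat each that's 28 chords.
Overall: 51 chords over 36 bars → 51/36 = 17/12 chords per bar.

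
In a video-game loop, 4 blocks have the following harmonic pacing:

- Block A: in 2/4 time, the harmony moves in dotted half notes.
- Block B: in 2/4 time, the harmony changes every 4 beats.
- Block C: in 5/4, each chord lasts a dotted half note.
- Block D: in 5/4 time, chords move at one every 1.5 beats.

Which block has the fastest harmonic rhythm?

Block D

A: each chord is 3 beats in 2/4, so 2/3 per bar.
B: each chord is 4 beats in 2/4, so 0.5 per bar.
C: each chord is 3 beats in 5/4, so 5/3 per bar.
D: each chord is 1.5 beats in 5/4, so 10/3 per bar.
Fastest is D at 10/3 chords/bar.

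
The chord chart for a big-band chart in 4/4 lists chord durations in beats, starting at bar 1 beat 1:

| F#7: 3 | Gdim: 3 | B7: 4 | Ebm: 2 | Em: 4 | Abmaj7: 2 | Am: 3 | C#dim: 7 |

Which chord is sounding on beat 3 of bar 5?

Beat 3 of bar 5 is beat (5−1)×4 + 3 = 19 overall.
Running totals: F#7 ends at 3, Gdim ends at 6, B7 ends at 10, Ebm ends at 12, Em ends at 16, Abmaj7 ends at 18, Am ends at 21.
Beat 19 falls within Am.

Am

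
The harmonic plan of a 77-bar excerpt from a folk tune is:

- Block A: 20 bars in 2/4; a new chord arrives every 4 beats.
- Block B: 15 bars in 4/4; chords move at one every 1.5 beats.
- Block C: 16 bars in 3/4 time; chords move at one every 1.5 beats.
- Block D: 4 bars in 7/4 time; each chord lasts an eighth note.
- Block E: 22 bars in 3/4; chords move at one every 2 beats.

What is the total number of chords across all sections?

171 chords

A has 40 beats and chords last 4 each, so 10 chords.
B has 60 beats and chords last 1.5 each, so 40 chords.
C has 48 beats and chords last 1.5 each, so 32 chords.
D has 28 beats and chords last 0.5 each, so 56 chords.
E has 66 beats and chords last 2 each, so 33 chords.
Total: 10 + 40 + 32 + 56 + 33 = 171.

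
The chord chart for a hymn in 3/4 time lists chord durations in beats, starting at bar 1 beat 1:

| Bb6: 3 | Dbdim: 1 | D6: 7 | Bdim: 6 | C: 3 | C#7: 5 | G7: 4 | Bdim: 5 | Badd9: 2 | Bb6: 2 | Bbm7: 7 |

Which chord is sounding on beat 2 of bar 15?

Beat 2 of bar 15 is beat (15−1)×3 + 2 = 44 overall.
Running totals: Bb6 ends at 3, Dbdim ends at 4, D6 ends at 11, Bdim ends at 17, C ends at 20, C#7 ends at 25, G7 ends at 29, Bdim ends at 34, Badd9 ends at 36, Bb6 ends at 38, Bbm7 ends at 45.
Beat 44 falls within Bbm7.

Bbm7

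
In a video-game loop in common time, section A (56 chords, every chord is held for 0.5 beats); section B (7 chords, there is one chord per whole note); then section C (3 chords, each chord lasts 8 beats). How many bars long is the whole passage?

20 bars

A: 56 × 0.5 = 28 beats = 7 bars.
B: 7 × 4 = 28 beats = 7 bars.
C: 3 × 8 = 24 beats = 6 bars.
Total: 7 + 7 + 6 = 20 bars.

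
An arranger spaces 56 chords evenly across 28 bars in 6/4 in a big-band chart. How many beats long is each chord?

3 beats

28 bars × 6 beats/bar = 168 beats total.
168 beats ÷ 56 chords = 3 beats per chord.
(That is a dotted half note.)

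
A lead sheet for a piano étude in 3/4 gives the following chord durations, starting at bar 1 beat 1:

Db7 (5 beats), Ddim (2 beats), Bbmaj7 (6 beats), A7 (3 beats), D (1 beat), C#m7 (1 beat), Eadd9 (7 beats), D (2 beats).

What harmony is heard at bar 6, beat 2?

D

Beat 2 of bar 6 is beat (6−1)×3 + 2 = 17 overall.
Running totals: Db7 ends at 5, Ddim ends at 7, Bbmaj7 ends at 13, A7 ends at 16, D ends at 17.
Beat 17 falls within D.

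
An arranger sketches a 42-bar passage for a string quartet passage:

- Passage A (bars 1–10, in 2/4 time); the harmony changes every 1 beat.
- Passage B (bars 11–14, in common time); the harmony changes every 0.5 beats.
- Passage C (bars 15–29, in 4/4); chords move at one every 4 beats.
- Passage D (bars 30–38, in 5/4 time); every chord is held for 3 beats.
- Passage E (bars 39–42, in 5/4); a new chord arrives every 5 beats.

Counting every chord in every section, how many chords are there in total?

86 chords

A: 10·2 = 20 beats, 20/1 = 20 chords.
B: 4·4 = 16 beats, 16/0.5 = 32 chords.
C: 15·4 = 60 beats, 60/4 = 15 chords.
D: 9·5 = 45 beats, 45/3 = 15 chords.
E: 4·5 = 20 beats, 20/5 = 4 chords.
Total: 20 + 32 + 15 + 15 + 4 = 86.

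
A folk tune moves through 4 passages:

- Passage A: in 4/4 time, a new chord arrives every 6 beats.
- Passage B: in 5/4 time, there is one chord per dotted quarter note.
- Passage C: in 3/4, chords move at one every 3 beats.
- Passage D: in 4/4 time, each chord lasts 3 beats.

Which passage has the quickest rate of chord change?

Passage B

A: 4/6 = 2/3 chords/bar.
B: 5/1.5 = 10/3 chords/bar.
C: 3/3 = 1 chord/bar.
D: 4/3 = 4/3 chords/bar.
Fastest is B at 10/3 chords/bar.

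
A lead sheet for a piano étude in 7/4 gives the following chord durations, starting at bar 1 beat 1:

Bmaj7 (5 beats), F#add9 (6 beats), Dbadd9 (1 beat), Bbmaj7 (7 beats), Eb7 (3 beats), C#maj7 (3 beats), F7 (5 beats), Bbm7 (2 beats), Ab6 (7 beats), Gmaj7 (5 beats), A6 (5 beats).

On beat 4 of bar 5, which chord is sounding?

Beat 4 of bar 5 is beat (5−1)×7 + 4 = 32 overall.
Running totals: Bmaj7 ends at 5, F#add9 ends at 11, Dbadd9 ends at 12, Bbmaj7 ends at 19, Eb7 ends at 22, C#maj7 ends at 25, F7 ends at 30, Bbm7 ends at 32.
Beat 32 falls within Bbm7.

Bbm7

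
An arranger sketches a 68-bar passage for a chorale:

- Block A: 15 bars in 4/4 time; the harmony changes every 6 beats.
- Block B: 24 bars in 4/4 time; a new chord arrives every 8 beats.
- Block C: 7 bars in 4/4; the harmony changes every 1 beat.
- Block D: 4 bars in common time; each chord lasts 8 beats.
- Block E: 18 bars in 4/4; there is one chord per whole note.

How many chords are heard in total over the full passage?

A has 60 beats and chords last 6 each, so 10 chords.
B has 96 beats and chords last 8 each, so 12 chords.
C has 28 beats and chords last 1 each, so 28 chords.
D has 16 beats and chords last 8 each, so 2 chords.
E has 72 beats and chords last 4 each, so 18 chords.
Total: 10 + 12 + 28 + 2 + 18 = 70.

70 chords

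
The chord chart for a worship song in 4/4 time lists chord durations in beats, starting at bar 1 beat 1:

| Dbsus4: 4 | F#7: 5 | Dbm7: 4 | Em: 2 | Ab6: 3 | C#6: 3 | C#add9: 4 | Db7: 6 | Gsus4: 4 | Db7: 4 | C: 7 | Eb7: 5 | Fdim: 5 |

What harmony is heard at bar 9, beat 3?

Gsus4

Beat 3 of bar 9 is beat (9−1)×4 + 3 = 35 overall.
Running totals: Dbsus4 ends at 4, F#7 ends at 9, Dbm7 ends at 13, Em ends at 15, Ab6 ends at 18, C#6 ends at 21, C#add9 ends at 25, Db7 ends at 31, Gsus4 ends at 35.
Beat 35 falls within Gsus4.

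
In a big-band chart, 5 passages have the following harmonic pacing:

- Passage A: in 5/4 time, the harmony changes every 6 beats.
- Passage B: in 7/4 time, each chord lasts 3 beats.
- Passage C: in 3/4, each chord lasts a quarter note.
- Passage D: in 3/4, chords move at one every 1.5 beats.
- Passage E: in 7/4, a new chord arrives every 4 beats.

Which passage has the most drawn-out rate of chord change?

Passage A

A: 5 beats/bar ÷ 6 beats/chord = 5/6 chords/bar.
B: 7 beats/bar ÷ 3 beats/chord = 7/3 chords/bar.
C: 3 beats/bar ÷ 1 beat/chord = 3 chords/bar.
D: 3 beats/bar ÷ 1.5 beats/chord = 2 chords/bar.
E: 7 beats/bar ÷ 4 beats/chord = 1.75 chords/bar.
Slowest is A at 5/6 chords/bar.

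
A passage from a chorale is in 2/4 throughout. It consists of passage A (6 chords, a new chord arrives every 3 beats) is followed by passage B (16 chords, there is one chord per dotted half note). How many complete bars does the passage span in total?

A: 6 × 3 = 18 beats = 9 bars.
B: 16 × 3 = 48 beats = 24 bars.
Total: 9 + 24 = 33 bars.

33 bars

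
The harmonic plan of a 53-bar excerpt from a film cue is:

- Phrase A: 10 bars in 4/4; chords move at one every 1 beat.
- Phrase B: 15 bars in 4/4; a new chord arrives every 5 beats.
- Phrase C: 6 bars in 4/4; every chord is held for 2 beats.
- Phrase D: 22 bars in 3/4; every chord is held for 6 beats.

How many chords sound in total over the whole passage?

A: 10·4 = 40 beats, 40/1 = 40 chords.
B: 15·4 = 60 beats, 60/5 = 12 chords.
C: 6·4 = 24 beats, 24/2 = 12 chords.
D: 22·3 = 66 beats, 66/6 = 11 chords.
Total: 40 + 12 + 12 + 11 = 75.

75 chords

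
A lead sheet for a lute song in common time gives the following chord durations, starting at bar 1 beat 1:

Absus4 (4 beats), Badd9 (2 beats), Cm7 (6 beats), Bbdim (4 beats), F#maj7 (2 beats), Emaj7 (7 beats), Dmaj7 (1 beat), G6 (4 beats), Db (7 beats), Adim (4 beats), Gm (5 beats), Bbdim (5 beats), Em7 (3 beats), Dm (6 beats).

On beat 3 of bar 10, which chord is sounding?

Adim

Beat 3 of bar 10 is beat (10−1)×4 + 3 = 39 overall.
Running totals: Absus4 ends at 4, Badd9 ends at 6, Cm7 ends at 12, Bbdim ends at 16, F#maj7 ends at 18, Emaj7 ends at 25, Dmaj7 ends at 26, G6 ends at 30, Db ends at 37, Adim ends at 41.
Beat 39 falls within Adim.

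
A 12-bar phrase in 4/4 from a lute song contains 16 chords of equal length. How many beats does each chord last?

3 beats

12 bars × 4 beats/bar = 48 beats total.
48 beats ÷ 16 chords = 3 beats per chord.
(That is a dotted half note.)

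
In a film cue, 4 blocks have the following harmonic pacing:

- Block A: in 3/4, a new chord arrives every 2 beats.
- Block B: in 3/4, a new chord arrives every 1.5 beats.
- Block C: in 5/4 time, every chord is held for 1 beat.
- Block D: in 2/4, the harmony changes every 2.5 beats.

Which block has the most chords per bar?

Block C

A: 3/2 = 1.5 chords/bar.
B: 3/1.5 = 2 chords/bar.
C: 5/1 = 5 chords/bar.
D: 2/2.5 = 0.8 chords/bar.
Fastest is C at 5 chords/bar.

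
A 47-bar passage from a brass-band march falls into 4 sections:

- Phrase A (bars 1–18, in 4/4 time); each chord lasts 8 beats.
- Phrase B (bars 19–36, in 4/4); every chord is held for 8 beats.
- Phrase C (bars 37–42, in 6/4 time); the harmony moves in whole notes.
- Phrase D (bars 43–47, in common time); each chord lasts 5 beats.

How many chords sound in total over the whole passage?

31 chords

A: 18·4 = 72 beats, 72/8 = 9 chords.
B: 18·4 = 72 beats, 72/8 = 9 chords.
C: 6·6 = 36 beats, 36/4 = 9 chords.
D: 5·4 = 20 beats, 20/5 = 4 chords.
Total: 9 + 9 + 9 + 4 = 31.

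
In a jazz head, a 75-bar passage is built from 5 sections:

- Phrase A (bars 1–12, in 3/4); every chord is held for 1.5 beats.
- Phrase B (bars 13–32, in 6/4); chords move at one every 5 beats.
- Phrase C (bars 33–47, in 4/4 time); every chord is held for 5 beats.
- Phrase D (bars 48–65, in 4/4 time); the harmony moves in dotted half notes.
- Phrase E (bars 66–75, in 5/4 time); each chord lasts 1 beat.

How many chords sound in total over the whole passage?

A: 12·3 = 36 beats, 36/1.5 = 24 chords.
B: 20·6 = 120 beats, 120/5 = 24 chords.
C: 15·4 = 60 beats, 60/5 = 12 chords.
D: 18·4 = 72 beats, 72/3 = 24 chords.
E: 10·5 = 50 beats, 50/1 = 50 chords.
Total: 24 + 24 + 12 + 24 + 50 = 134.

134 chords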